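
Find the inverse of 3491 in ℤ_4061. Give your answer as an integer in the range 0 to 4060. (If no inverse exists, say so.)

2002

Apply the Euclidean algorithm to 4061 and 3491:
4061 = 1·3491 + 570
3491 = 6·570 + 71
570 = 8·71 + 2
71 = 35·2 + 1
2 = 2·1 + 0
The gcd is 1. Working backward:
1 = 71 − 35·2
1 = −35·570 + 281·71
1 = 281·3491 − 1721·570
1 = −1721·4061 + 2002·3491
So 3491·2002 ≡ 1 (mod 4061).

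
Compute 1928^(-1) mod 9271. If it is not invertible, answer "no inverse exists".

Extended Euclidean algorithm:
9271 = 4·1928 + 1559
1928 = 1·1559 + 369
1559 = 4·369 + 83
369 = 4·83 + 37
83 = 2·37 + 9
37 = 4·9 + 1
9 = 9·1 + 0
The gcd is 1. Working backward:
1 = 37 − 4·9
1 = −4·83 + 9·37
1 = 9·369 − 40·83
1 = −40·1559 + 169·369
1 = 169·1928 − 209·1559
1 = −209·9271 + 1005·1928
So 1928·1005 ≡ 1 (mod 9271).

1005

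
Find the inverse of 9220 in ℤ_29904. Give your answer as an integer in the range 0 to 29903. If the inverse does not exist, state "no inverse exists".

no inverse exists

Euclidean algorithm on 29904, 9220:
29904 = 3*9220 + 2244
9220 = 4*2244 + 244
2244 = 9*244 + 48
244 = 5*48 + 4
48 = 12*4 + 0
Since gcd = 4 > 1, 9220 is not a unit mod 29904.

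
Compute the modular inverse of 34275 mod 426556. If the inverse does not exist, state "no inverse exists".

Extended Euclidean algorithm:
426556 = 12*34275 + 15256
34275 = 2*15256 + 3763
15256 = 4*3763 + 204
3763 = 18*204 + 91
204 = 2*91 + 22
91 = 4*22 + 3
22 = 7*3 + 1
3 = 3*1 + 0
The gcd is 1. Working backward:
1 = 22 − 7·3
1 = −7·91 + 29·22
1 = 29·204 − 65·91
1 = −65·3763 + 1199·204
1 = 1199·15256 − 4861·3763
1 = −4861·34275 + 10921·15256
1 = 10921·426556 − 135913·34275
So 34275·(-135913) ≡ 1 (mod 426556), and -135913 ≡ 290643 (mod 426556).

290643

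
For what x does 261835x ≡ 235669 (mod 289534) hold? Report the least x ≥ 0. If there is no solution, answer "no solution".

41019

First find gcd(261835, 289534):
289534 = 1*261835 + 27699
261835 = 9*27699 + 12544
27699 = 2*12544 + 2611
12544 = 4*2611 + 2100
2611 = 1*2100 + 511
2100 = 4*511 + 56
511 = 9*56 + 7
56 = 8*7 + 0
gcd = 7 and 7 | 235669, so solutions exist. Divide through by 7: 37405x ≡ 33667 (mod 41362).
Now find 37405⁻¹ mod 41362:
41362 = 1×37405 + 3957
37405 = 9×3957 + 1792
3957 = 2×1792 + 373
1792 = 4×373 + 300
373 = 1×300 + 73
300 = 4×73 + 8
73 = 9×8 + 1
8 = 8×1 + 0
Back-substitute:
1 = 73 − 9·8
1 = −9·300 + 37·73
1 = 37·373 − 46·300
1 = −46·1792 + 221·373
1 = 221·3957 − 488·1792
1 = −488·37405 + 4613·3957
1 = 4613·41362 − 5101·37405
So 37405·(-5101) ≡ 1 (mod 41362), i.e. 37405⁻¹ ≡ 36261.
Then x ≡ 36261·33667 ≡ 41019 (mod 41362); the smallest non-negative solution is x = 41019.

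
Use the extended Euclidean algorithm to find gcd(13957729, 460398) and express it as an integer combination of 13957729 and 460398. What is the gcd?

1

Repeated division:
13957729 = 30·460398 + 145789
460398 = 3·145789 + 23031
145789 = 6·23031 + 7603
23031 = 3·7603 + 222
7603 = 34·222 + 55
222 = 4·55 + 2
55 = 27·2 + 1
2 = 2·1 + 0
gcd(13957729, 460398) = 1.
Express as a combination:
1 = 55 − 27·2
1 = −27·222 + 109·55
1 = 109·7603 − 3733·222
1 = −3733·23031 + 11308·7603
1 = 11308·145789 − 71581·23031
1 = −71581·460398 + 226051·145789
1 = 226051·13957729 − 6853111·460398
So 1 = (226051)·13957729 + (-6853111)·460398.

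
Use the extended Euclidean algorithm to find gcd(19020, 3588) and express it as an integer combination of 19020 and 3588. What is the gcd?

Repeated division:
19020 = 5×3588 + 1080
3588 = 3×1080 + 348
1080 = 3×348 + 36
348 = 9×36 + 24
36 = 1×24 + 12
24 = 2×12 + 0
gcd(19020, 3588) = 12.
Back-substituting:
12 = 36 − 24
12 = −348 + 10·36
12 = 10·1080 − 31·348
12 = −31·3588 + 103·1080
12 = 103·19020 − 546·3588
So 12 = (103)·19020 + (-546)·3588.

12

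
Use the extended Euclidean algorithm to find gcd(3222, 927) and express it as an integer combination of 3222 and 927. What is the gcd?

9

Repeated division:
3222 = 3*927 + 441
927 = 2*441 + 45
441 = 9*45 + 36
45 = 1*36 + 9
36 = 4*9 + 0
gcd(3222, 927) = 9.
Back-substituting:
9 = 45 − 36
9 = −441 + 10·45
9 = 10·927 − 21·441
9 = −21·3222 + 73·927
So 9 = (-21)·3222 + (73)·927.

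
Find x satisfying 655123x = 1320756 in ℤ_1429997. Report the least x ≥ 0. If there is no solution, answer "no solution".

First find gcd(655123, 1429997):
1429997 = 2*655123 + 119751
655123 = 5*119751 + 56368
119751 = 2*56368 + 7015
56368 = 8*7015 + 248
7015 = 28*248 + 71
248 = 3*71 + 35
71 = 2*35 + 1
35 = 35*1 + 0
gcd = 1, so a unique solution mod 1429997 exists.
Back-substitute for the Bézout coefficients:
1 = 71 − 2·35
1 = −2·248 + 7·71
1 = 7·7015 − 198·248
1 = −198·56368 + 1591·7015
1 = 1591·119751 − 3380·56368
1 = −3380·655123 + 18491·119751
1 = 18491·1429997 − 40362·655123
So 655123·(-40362) ≡ 1 (mod 1429997), giving 655123⁻¹ ≡ 1389635.
x ≡ 655123⁻¹·1320756 ≡ 1389635·1320756 ≡ 504491 (mod 1429997).

504491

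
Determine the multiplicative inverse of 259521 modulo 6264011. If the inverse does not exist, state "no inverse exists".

gcd(6264011, 259521) by repeated division:
6264011 = 24·259521 + 35507
259521 = 7·35507 + 10972
35507 = 3·10972 + 2591
10972 = 4·2591 + 608
2591 = 4·608 + 159
608 = 3·159 + 131
159 = 1·131 + 28
131 = 4·28 + 19
28 = 1·19 + 9
19 = 2·9 + 1
9 = 9·1 + 0
The gcd is 1. Working backward:
1 = 19 − 2·9
1 = −2·28 + 3·19
1 = 3·131 − 14·28
1 = −14·159 + 17·131
1 = 17·608 − 65·159
1 = −65·2591 + 277·608
1 = 277·10972 − 1173·2591
1 = −1173·35507 + 3796·10972
1 = 3796·259521 − 27745·35507
1 = −27745·6264011 + 669676·259521
So 259521·669676 ≡ 1 (mod 6264011).

669676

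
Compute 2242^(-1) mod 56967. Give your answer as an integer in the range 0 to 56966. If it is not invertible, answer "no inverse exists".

Extended Euclidean algorithm:
56967 = 25×2242 + 917
2242 = 2×917 + 408
917 = 2×408 + 101
408 = 4×101 + 4
101 = 25×4 + 1
4 = 4×1 + 0
Since gcd(2242, 56967) = 1, back-substitute to write 1 as a combination:
1 = 101 − 25·4
1 = −25·408 + 101·101
1 = 101·917 − 227·408
1 = −227·2242 + 555·917
1 = 555·56967 − 14102·2242
So 2242·(-14102) ≡ 1 (mod 56967), and -14102 ≡ 42865 (mod 56967).

42865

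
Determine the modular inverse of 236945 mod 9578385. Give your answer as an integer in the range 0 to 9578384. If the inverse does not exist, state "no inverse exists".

Euclidean algorithm on 9578385, 236945:
9578385 = 40*236945 + 100585
236945 = 2*100585 + 35775
100585 = 2*35775 + 29035
35775 = 1*29035 + 6740
29035 = 4*6740 + 2075
6740 = 3*2075 + 515
2075 = 4*515 + 15
515 = 34*15 + 5
15 = 3*5 + 0
The gcd is 5, not 1, hence no inverse exists.

no inverse exists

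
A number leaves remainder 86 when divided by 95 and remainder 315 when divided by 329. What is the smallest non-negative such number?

26306

Write x = 86 + 95·k. Then 95·k ≡ 315 − 86 ≡ 229 (mod 329).
Need 95⁻¹ mod 329. Extended Euclid on (329, 95):
329 = 3·95 + 44
95 = 2·44 + 7
44 = 6·7 + 2
7 = 3·2 + 1
2 = 2·1 + 0
Back-substitute:
1 = 7 − 3·2
1 = −3·44 + 19·7
1 = 19·95 − 41·44
1 = −41·329 + 142·95
95⁻¹ ≡ 142 (mod 329), so k ≡ 142·229 ≡ 276 (mod 329).
x = 86 + 95·276 = 26306.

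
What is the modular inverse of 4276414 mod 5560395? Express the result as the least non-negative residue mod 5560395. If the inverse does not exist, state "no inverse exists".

Extended Euclidean algorithm:
5560395 = 1*4276414 + 1283981
4276414 = 3*1283981 + 424471
1283981 = 3*424471 + 10568
424471 = 40*10568 + 1751
10568 = 6*1751 + 62
1751 = 28*62 + 15
62 = 4*15 + 2
15 = 7*2 + 1
2 = 2*1 + 0
gcd = 1, so the inverse exists. Back-substitute:
1 = 15 − 7·2
1 = −7·62 + 29·15
1 = 29·1751 − 819·62
1 = −819·10568 + 4943·1751
1 = 4943·424471 − 198539·10568
1 = −198539·1283981 + 600560·424471
1 = 600560·4276414 − 2000219·1283981
1 = −2000219·5560395 + 2600779·4276414
So 4276414·2600779 ≡ 1 (mod 5560395).

2600779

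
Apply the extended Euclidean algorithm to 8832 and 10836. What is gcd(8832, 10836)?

12

Euclidean algorithm:
10836 = 1*8832 + 2004
8832 = 4*2004 + 816
2004 = 2*816 + 372
816 = 2*372 + 72
372 = 5*72 + 12
72 = 6*12 + 0
gcd(8832, 10836) = 12.
Back-substituting:
12 = 372 − 5·72
12 = −5·816 + 11·372
12 = 11·2004 − 27·816
12 = −27·8832 + 119·2004
12 = 119·10836 − 146·8832
So 12 = (119)·10836 + (-146)·8832.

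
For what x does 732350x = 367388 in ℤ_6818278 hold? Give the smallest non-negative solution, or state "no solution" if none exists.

First find gcd(732350, 6818278):
6818278 = 9·732350 + 227128
732350 = 3·227128 + 50966
227128 = 4·50966 + 23264
50966 = 2·23264 + 4438
23264 = 5·4438 + 1074
4438 = 4·1074 + 142
1074 = 7·142 + 80
142 = 1·80 + 62
80 = 1·62 + 18
62 = 3·18 + 8
18 = 2·8 + 2
8 = 4·2 + 0
gcd = 2 and 2 | 367388, so solutions exist. Divide through by 2: 366175x ≡ 183694 (mod 3409139).
Now find 366175⁻¹ mod 3409139:
3409139 = 9*366175 + 113564
366175 = 3*113564 + 25483
113564 = 4*25483 + 11632
25483 = 2*11632 + 2219
11632 = 5*2219 + 537
2219 = 4*537 + 71
537 = 7*71 + 40
71 = 1*40 + 31
40 = 1*31 + 9
31 = 3*9 + 4
9 = 2*4 + 1
4 = 4*1 + 0
Back-substitute:
1 = 9 − 2·4
1 = −2·31 + 7·9
1 = 7·40 − 9·31
1 = −9·71 + 16·40
1 = 16·537 − 121·71
1 = −121·2219 + 500·537
1 = 500·11632 − 2621·2219
1 = −2621·25483 + 5742·11632
1 = 5742·113564 − 25589·25483
1 = −25589·366175 + 82509·113564
1 = 82509·3409139 − 768170·366175
So 366175·(-768170) ≡ 1 (mod 3409139), i.e. 366175⁻¹ ≡ 2640969.
Then x ≡ 2640969·183694 ≡ 2861508 (mod 3409139); the smallest non-negative solution is x = 2861508.

2861508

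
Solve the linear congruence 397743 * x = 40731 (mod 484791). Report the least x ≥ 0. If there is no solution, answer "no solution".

First find gcd(397743, 484791):
484791 = 1*397743 + 87048
397743 = 4*87048 + 49551
87048 = 1*49551 + 37497
49551 = 1*37497 + 12054
37497 = 3*12054 + 1335
12054 = 9*1335 + 39
1335 = 34*39 + 9
39 = 4*9 + 3
9 = 3*3 + 0
gcd = 3 and 3 | 40731, so solutions exist. Divide through by 3: 132581x ≡ 13577 (mod 161597).
Now find 132581⁻¹ mod 161597:
161597 = 1*132581 + 29016
132581 = 4*29016 + 16517
29016 = 1*16517 + 12499
16517 = 1*12499 + 4018
12499 = 3*4018 + 445
4018 = 9*445 + 13
445 = 34*13 + 3
13 = 4*3 + 1
3 = 3*1 + 0
Back-substitute:
1 = 13 − 4·3
1 = −4·445 + 137·13
1 = 137·4018 − 1237·445
1 = −1237·12499 + 3848·4018
1 = 3848·16517 − 5085·12499
1 = −5085·29016 + 8933·16517
1 = 8933·132581 − 40817·29016
1 = −40817·161597 + 49750·132581
So 132581⁻¹ ≡ 49750 (mod 161597).
Then x ≡ 49750·13577 ≡ 141887 (mod 161597); the smallest non-negative solution is x = 141887.

141887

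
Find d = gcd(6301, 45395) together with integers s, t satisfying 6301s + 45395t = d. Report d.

1

Apply Euclid's algorithm to 45395 and 6301:
45395 = 7×6301 + 1288
6301 = 4×1288 + 1149
1288 = 1×1149 + 139
1149 = 8×139 + 37
139 = 3×37 + 28
37 = 1×28 + 9
28 = 3×9 + 1
9 = 9×1 + 0
gcd(6301, 45395) = 1.
Working backward:
1 = 28 − 3·9
1 = −3·37 + 4·28
1 = 4·139 − 15·37
1 = −15·1149 + 124·139
1 = 124·1288 − 139·1149
1 = −139·6301 + 680·1288
1 = 680·45395 − 4899·6301
So 1 = (680)·45395 + (-4899)·6301.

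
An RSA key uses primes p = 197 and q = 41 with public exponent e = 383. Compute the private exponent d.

φ(n) = (p−1)(q−1) = 196·40 = 7840.
Need d with 383·d ≡ 1 (mod 7840). Apply the extended Euclidean algorithm:
7840 = 20·383 + 180
383 = 2·180 + 23
180 = 7·23 + 19
23 = 1·19 + 4
19 = 4·4 + 3
4 = 1·3 + 1
3 = 3·1 + 0
Back-substitute:
1 = 4 − 3
1 = −19 + 5·4
1 = 5·23 − 6·19
1 = −6·180 + 47·23
1 = 47·383 − 100·180
1 = −100·7840 + 2047·383
So 383·2047 ≡ 1 (mod 7840), hence d = 2047.

2047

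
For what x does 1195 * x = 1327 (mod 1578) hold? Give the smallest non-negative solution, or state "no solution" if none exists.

973

First find gcd(1195, 1578):
1578 = 1·1195 + 383
1195 = 3·383 + 46
383 = 8·46 + 15
46 = 3·15 + 1
15 = 15·1 + 0
gcd = 1, so a unique solution mod 1578 exists.
Back-substitute for the Bézout coefficients:
1 = 46 − 3·15
1 = −3·383 + 25·46
1 = 25·1195 − 78·383
1 = −78·1578 + 103·1195
So 1195·(103) ≡ 1 (mod 1578), giving 1195⁻¹ ≡ 103.
x ≡ 1195⁻¹·1327 ≡ 103·1327 ≡ 973 (mod 1578).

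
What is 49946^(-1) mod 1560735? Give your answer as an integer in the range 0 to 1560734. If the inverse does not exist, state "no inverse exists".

gcd(1560735, 49946) by repeated division:
1560735 = 31·49946 + 12409
49946 = 4·12409 + 310
12409 = 40·310 + 9
310 = 34·9 + 4
9 = 2·4 + 1
4 = 4·1 + 0
The gcd is 1. Working backward:
1 = 9 − 2·4
1 = −2·310 + 69·9
1 = 69·12409 − 2762·310
1 = −2762·49946 + 11117·12409
1 = 11117·1560735 − 347389·49946
Hence 49946⁻¹ ≡ -347389 ≡ 1213346 (mod 1560735).

1213346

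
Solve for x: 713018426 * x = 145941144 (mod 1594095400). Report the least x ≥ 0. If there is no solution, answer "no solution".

First find gcd(713018426, 1594095400):
1594095400 = 2*713018426 + 168058548
713018426 = 4*168058548 + 40784234
168058548 = 4*40784234 + 4921612
40784234 = 8*4921612 + 1411338
4921612 = 3*1411338 + 687598
1411338 = 2*687598 + 36142
687598 = 19*36142 + 900
36142 = 40*900 + 142
900 = 6*142 + 48
142 = 2*48 + 46
48 = 1*46 + 2
46 = 23*2 + 0
gcd = 2 and 2 | 145941144, so solutions exist. Divide through by 2: 356509213x ≡ 72970572 (mod 797047700).
Now find 356509213⁻¹ mod 797047700:
797047700 = 2·356509213 + 84029274
356509213 = 4·84029274 + 20392117
84029274 = 4·20392117 + 2460806
20392117 = 8·2460806 + 705669
2460806 = 3·705669 + 343799
705669 = 2·343799 + 18071
343799 = 19·18071 + 450
18071 = 40·450 + 71
450 = 6·71 + 24
71 = 2·24 + 23
24 = 1·23 + 1
23 = 23·1 + 0
Back-substitute:
1 = 24 − 23
1 = −71 + 3·24
1 = 3·450 − 19·71
1 = −19·18071 + 763·450
1 = 763·343799 − 14516·18071
1 = −14516·705669 + 29795·343799
1 = 29795·2460806 − 103901·705669
1 = −103901·20392117 + 861003·2460806
1 = 861003·84029274 − 3547913·20392117
1 = −3547913·356509213 + 15052655·84029274
1 = 15052655·797047700 − 33653223·356509213
So 356509213·(-33653223) ≡ 1 (mod 797047700), i.e. 356509213⁻¹ ≡ 763394477.
Then x ≡ 763394477·72970572 ≡ 264221744 (mod 797047700); the smallest non-negative solution is x = 264221744.

264221744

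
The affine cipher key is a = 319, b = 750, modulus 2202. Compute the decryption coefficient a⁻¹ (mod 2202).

1705

gcd(2202, 319) by repeated division:
2202 = 6×319 + 288
319 = 1×288 + 31
288 = 9×31 + 9
31 = 3×9 + 4
9 = 2×4 + 1
4 = 4×1 + 0
gcd = 1, so the inverse exists. Back-substitute:
1 = 9 − 2·4
1 = −2·31 + 7·9
1 = 7·288 − 65·31
1 = −65·319 + 72·288
1 = 72·2202 − 497·319
Hence 319⁻¹ ≡ -497 ≡ 1705 (mod 2202).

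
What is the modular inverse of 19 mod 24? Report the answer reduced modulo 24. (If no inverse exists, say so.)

Run Euclid on (24, 19):
24 = 1×19 + 5
19 = 3×5 + 4
5 = 1×4 + 1
4 = 4×1 + 0
The gcd is 1. Working backward:
1 = 5 − 4
1 = −19 + 4·5
1 = 4·24 − 5·19
So 19·(-5) ≡ 1 (mod 24), and -5 ≡ 19 (mod 24).

19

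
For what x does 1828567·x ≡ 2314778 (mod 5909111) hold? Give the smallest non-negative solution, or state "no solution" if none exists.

gcd(1828567, 5909111):
5909111 = 3·1828567 + 423410
1828567 = 4·423410 + 134927
423410 = 3·134927 + 18629
134927 = 7·18629 + 4524
18629 = 4·4524 + 533
4524 = 8·533 + 260
533 = 2·260 + 13
260 = 20·13 + 0
gcd = 13, but 13 ∤ 2314778, so the congruence has no solution.

no solution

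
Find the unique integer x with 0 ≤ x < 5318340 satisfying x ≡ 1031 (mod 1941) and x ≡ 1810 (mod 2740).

5084510

Write x = 1031 + 1941·k. Then 1941·k ≡ 1810 − 1031 ≡ 779 (mod 2740).
Need 1941⁻¹ mod 2740. Extended Euclid on (2740, 1941):
2740 = 1*1941 + 799
1941 = 2*799 + 343
799 = 2*343 + 113
343 = 3*113 + 4
113 = 28*4 + 1
4 = 4*1 + 0
Back-substitute:
1 = 113 − 28·4
1 = −28·343 + 85·113
1 = 85·799 − 198·343
1 = −198·1941 + 481·799
1 = 481·2740 − 679·1941
1941⁻¹ ≡ 2061 (mod 2740), so k ≡ 2061·779 ≡ 2619 (mod 2740).
x = 1031 + 1941·2619 = 5084510.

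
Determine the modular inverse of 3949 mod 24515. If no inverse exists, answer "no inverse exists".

gcd(24515, 3949) by repeated division:
24515 = 6*3949 + 821
3949 = 4*821 + 665
821 = 1*665 + 156
665 = 4*156 + 41
156 = 3*41 + 33
41 = 1*33 + 8
33 = 4*8 + 1
8 = 8*1 + 0
The gcd is 1. Working backward:
1 = 33 − 4·8
1 = −4·41 + 5·33
1 = 5·156 − 19·41
1 = −19·665 + 81·156
1 = 81·821 − 100·665
1 = −100·3949 + 481·821
1 = 481·24515 − 2986·3949
So 3949·(-2986) ≡ 1 (mod 24515), and -2986 ≡ 21529 (mod 24515).

21529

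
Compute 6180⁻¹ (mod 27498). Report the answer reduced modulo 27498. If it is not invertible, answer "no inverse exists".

Compute gcd(6180, 27498):
27498 = 4×6180 + 2778
6180 = 2×2778 + 624
2778 = 4×624 + 282
624 = 2×282 + 60
282 = 4×60 + 42
60 = 1×42 + 18
42 = 2×18 + 6
18 = 3×6 + 0
The gcd is 6, not 1, hence no inverse exists.

no inverse exists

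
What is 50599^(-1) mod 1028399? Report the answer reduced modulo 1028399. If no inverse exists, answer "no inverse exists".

Extended Euclidean algorithm:
1028399 = 20·50599 + 16419
50599 = 3·16419 + 1342
16419 = 12·1342 + 315
1342 = 4·315 + 82
315 = 3·82 + 69
82 = 1·69 + 13
69 = 5·13 + 4
13 = 3·4 + 1
4 = 4·1 + 0
gcd = 1, so the inverse exists. Back-substitute:
1 = 13 − 3·4
1 = −3·69 + 16·13
1 = 16·82 − 19·69
1 = −19·315 + 73·82
1 = 73·1342 − 311·315
1 = −311·16419 + 3805·1342
1 = 3805·50599 − 11726·16419
1 = −11726·1028399 + 238325·50599
So 50599·238325 ≡ 1 (mod 1028399).

238325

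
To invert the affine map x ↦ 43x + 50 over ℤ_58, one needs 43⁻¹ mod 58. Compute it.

27

Apply the Euclidean algorithm to 58 and 43:
58 = 1·43 + 15
43 = 2·15 + 13
15 = 1·13 + 2
13 = 6·2 + 1
2 = 2·1 + 0
Since gcd(43, 58) = 1, back-substitute to write 1 as a combination:
1 = 13 − 6·2
1 = −6·15 + 7·13
1 = 7·43 − 20·15
1 = −20·58 + 27·43
So 43·27 ≡ 1 (mod 58).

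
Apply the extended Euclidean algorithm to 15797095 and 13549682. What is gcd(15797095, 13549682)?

Euclidean algorithm:
15797095 = 1*13549682 + 2247413
13549682 = 6*2247413 + 65204
2247413 = 34*65204 + 30477
65204 = 2*30477 + 4250
30477 = 7*4250 + 727
4250 = 5*727 + 615
727 = 1*615 + 112
615 = 5*112 + 55
112 = 2*55 + 2
55 = 27*2 + 1
2 = 2*1 + 0
gcd(15797095, 13549682) = 1.
Express as a combination:
1 = 55 − 27·2
1 = −27·112 + 55·55
1 = 55·615 − 302·112
1 = −302·727 + 357·615
1 = 357·4250 − 2087·727
1 = −2087·30477 + 14966·4250
1 = 14966·65204 − 32019·30477
1 = −32019·2247413 + 1103612·65204
1 = 1103612·13549682 − 6653691·2247413
1 = −6653691·15797095 + 7757303·13549682
So 1 = (-6653691)·15797095 + (7757303)·13549682.

1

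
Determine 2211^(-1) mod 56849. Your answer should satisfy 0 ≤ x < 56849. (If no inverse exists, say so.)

Apply the Euclidean algorithm to 56849 and 2211:
56849 = 25×2211 + 1574
2211 = 1×1574 + 637
1574 = 2×637 + 300
637 = 2×300 + 37
300 = 8×37 + 4
37 = 9×4 + 1
4 = 4×1 + 0
gcd = 1, so the inverse exists. Back-substitute:
1 = 37 − 9·4
1 = −9·300 + 73·37
1 = 73·637 − 155·300
1 = −155·1574 + 383·637
1 = 383·2211 − 538·1574
1 = −538·56849 + 13833·2211
So 2211·13833 ≡ 1 (mod 56849).

13833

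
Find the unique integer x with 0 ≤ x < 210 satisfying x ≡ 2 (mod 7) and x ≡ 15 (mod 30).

135

Write x = 2 + 7·k. Then 7·k ≡ 15 − 2 ≡ 13 (mod 30).
Need 7⁻¹ mod 30. Extended Euclid on (30, 7):
30 = 4·7 + 2
7 = 3·2 + 1
2 = 2·1 + 0
Back-substitute:
1 = 7 − 3·2
1 = −3·30 + 13·7
7⁻¹ ≡ 13 (mod 30), so k ≡ 13·13 ≡ 19 (mod 30).
x = 2 + 7·19 = 135.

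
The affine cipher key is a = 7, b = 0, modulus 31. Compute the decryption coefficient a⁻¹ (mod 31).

Apply the Euclidean algorithm to 31 and 7:
31 = 4·7 + 3
7 = 2·3 + 1
3 = 3·1 + 0
The gcd is 1. Working backward:
1 = 7 − 2·3
1 = −2·31 + 9·7
So 7·9 ≡ 1 (mod 31).

9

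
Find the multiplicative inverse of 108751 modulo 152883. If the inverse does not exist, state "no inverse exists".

Apply the Euclidean algorithm to 152883 and 108751:
152883 = 1*108751 + 44132
108751 = 2*44132 + 20487
44132 = 2*20487 + 3158
20487 = 6*3158 + 1539
3158 = 2*1539 + 80
1539 = 19*80 + 19
80 = 4*19 + 4
19 = 4*4 + 3
4 = 1*3 + 1
3 = 3*1 + 0
The gcd is 1. Working backward:
1 = 4 − 3
1 = −19 + 5·4
1 = 5·80 − 21·19
1 = −21·1539 + 404·80
1 = 404·3158 − 829·1539
1 = −829·20487 + 5378·3158
1 = 5378·44132 − 11585·20487
1 = −11585·108751 + 28548·44132
1 = 28548·152883 − 40133·108751
Hence 108751⁻¹ ≡ -40133 ≡ 112750 (mod 152883).

112750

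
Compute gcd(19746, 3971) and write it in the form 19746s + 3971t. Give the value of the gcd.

Euclidean algorithm:
19746 = 4×3971 + 3862
3971 = 1×3862 + 109
3862 = 35×109 + 47
109 = 2×47 + 15
47 = 3×15 + 2
15 = 7×2 + 1
2 = 2×1 + 0
gcd(19746, 3971) = 1.
Working backward:
1 = 15 − 7·2
1 = −7·47 + 22·15
1 = 22·109 − 51·47
1 = −51·3862 + 1807·109
1 = 1807·3971 − 1858·3862
1 = −1858·19746 + 9239·3971
So 1 = (-1858)·19746 + (9239)·3971.

1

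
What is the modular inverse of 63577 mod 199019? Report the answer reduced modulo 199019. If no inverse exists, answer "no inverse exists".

Apply the Euclidean algorithm to 199019 and 63577:
199019 = 3×63577 + 8288
63577 = 7×8288 + 5561
8288 = 1×5561 + 2727
5561 = 2×2727 + 107
2727 = 25×107 + 52
107 = 2×52 + 3
52 = 17×3 + 1
3 = 3×1 + 0
gcd = 1, so the inverse exists. Back-substitute:
1 = 52 − 17·3
1 = −17·107 + 35·52
1 = 35·2727 − 892·107
1 = −892·5561 + 1819·2727
1 = 1819·8288 − 2711·5561
1 = −2711·63577 + 20796·8288
1 = 20796·199019 − 65099·63577
Thus 63577·(-65099) ≡ 1 (mod 199019); reducing, -65099 mod 199019 = 133920.

133920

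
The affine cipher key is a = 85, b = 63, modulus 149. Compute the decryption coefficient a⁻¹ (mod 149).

142

Apply the Euclidean algorithm to 149 and 85:
149 = 1×85 + 64
85 = 1×64 + 21
64 = 3×21 + 1
21 = 21×1 + 0
Since gcd(85, 149) = 1, back-substitute to write 1 as a combination:
1 = 64 − 3·21
1 = −3·85 + 4·64
1 = 4·149 − 7·85
Hence 85⁻¹ ≡ -7 ≡ 142 (mod 149).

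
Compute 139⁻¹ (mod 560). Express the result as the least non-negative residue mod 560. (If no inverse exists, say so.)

419

gcd(560, 139) by repeated division:
560 = 4×139 + 4
139 = 34×4 + 3
4 = 1×3 + 1
3 = 3×1 + 0
gcd = 1, so the inverse exists. Back-substitute:
1 = 4 − 3
1 = −139 + 35·4
1 = 35·560 − 141·139
Hence 139⁻¹ ≡ -141 ≡ 419 (mod 560).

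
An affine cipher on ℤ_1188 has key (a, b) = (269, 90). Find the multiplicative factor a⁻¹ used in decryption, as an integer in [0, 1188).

53

gcd(1188, 269) by repeated division:
1188 = 4×269 + 112
269 = 2×112 + 45
112 = 2×45 + 22
45 = 2×22 + 1
22 = 22×1 + 0
gcd = 1, so the inverse exists. Back-substitute:
1 = 45 − 2·22
1 = −2·112 + 5·45
1 = 5·269 − 12·112
1 = −12·1188 + 53·269
So 269·53 ≡ 1 (mod 1188).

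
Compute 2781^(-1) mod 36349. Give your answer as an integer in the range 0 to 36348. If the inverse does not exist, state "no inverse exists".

9829

Run Euclid on (36349, 2781):
36349 = 13*2781 + 196
2781 = 14*196 + 37
196 = 5*37 + 11
37 = 3*11 + 4
11 = 2*4 + 3
4 = 1*3 + 1
3 = 3*1 + 0
Since gcd(2781, 36349) = 1, back-substitute to write 1 as a combination:
1 = 4 − 3
1 = −11 + 3·4
1 = 3·37 − 10·11
1 = −10·196 + 53·37
1 = 53·2781 − 752·196
1 = −752·36349 + 9829·2781
So 2781·9829 ≡ 1 (mod 36349).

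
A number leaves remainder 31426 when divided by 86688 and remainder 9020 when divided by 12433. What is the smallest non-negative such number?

Write x = 31426 + 86688·k. Then 86688·k ≡ 9020 − 31426 ≡ 2460 (mod 12433).
Need 86688⁻¹ mod 12433. Extended Euclid on (12433, 12090):
12433 = 1*12090 + 343
12090 = 35*343 + 85
343 = 4*85 + 3
85 = 28*3 + 1
3 = 3*1 + 0
Back-substitute:
1 = 85 − 28·3
1 = −28·343 + 113·85
1 = 113·12090 − 3983·343
1 = −3983·12433 + 4096·12090
86688⁻¹ ≡ 4096 (mod 12433), so k ≡ 4096·2460 ≡ 5430 (mod 12433).
x = 31426 + 86688·5430 = 470747266.

470747266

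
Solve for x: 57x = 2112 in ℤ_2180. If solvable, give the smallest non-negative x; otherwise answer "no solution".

496

First find gcd(57, 2180):
2180 = 38·57 + 14
57 = 4·14 + 1
14 = 14·1 + 0
gcd = 1, so a unique solution mod 2180 exists.
Back-substitute for the Bézout coefficients:
1 = 57 − 4·14
1 = −4·2180 + 153·57
So 57·(153) ≡ 1 (mod 2180), giving 57⁻¹ ≡ 153.
x ≡ 57⁻¹·2112 ≡ 153·2112 ≡ 496 (mod 2180).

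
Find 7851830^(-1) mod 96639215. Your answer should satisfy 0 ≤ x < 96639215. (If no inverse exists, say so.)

no inverse exists

Compute gcd(7851830, 96639215):
96639215 = 12×7851830 + 2417255
7851830 = 3×2417255 + 600065
2417255 = 4×600065 + 16995
600065 = 35×16995 + 5240
16995 = 3×5240 + 1275
5240 = 4×1275 + 140
1275 = 9×140 + 15
140 = 9×15 + 5
15 = 3×5 + 0
The gcd is 5, not 1, hence no inverse exists.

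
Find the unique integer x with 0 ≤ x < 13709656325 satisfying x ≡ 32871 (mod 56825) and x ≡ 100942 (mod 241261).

Write x = 32871 + 56825·k. Then 56825·k ≡ 100942 − 32871 ≡ 68071 (mod 241261).
Need 56825⁻¹ mod 241261. Extended Euclid on (241261, 56825):
241261 = 4×56825 + 13961
56825 = 4×13961 + 981
13961 = 14×981 + 227
981 = 4×227 + 73
227 = 3×73 + 8
73 = 9×8 + 1
8 = 8×1 + 0
Back-substitute:
1 = 73 − 9·8
1 = −9·227 + 28·73
1 = 28·981 − 121·227
1 = −121·13961 + 1722·981
1 = 1722·56825 − 7009·13961
1 = −7009·241261 + 29758·56825
56825⁻¹ ≡ 29758 (mod 241261), so k ≡ 29758·68071 ≡ 29462 (mod 241261).
x = 32871 + 56825·29462 = 1674211021.

1674211021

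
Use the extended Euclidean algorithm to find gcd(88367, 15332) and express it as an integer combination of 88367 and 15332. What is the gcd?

Repeated division:
88367 = 5·15332 + 11707
15332 = 1·11707 + 3625
11707 = 3·3625 + 832
3625 = 4·832 + 297
832 = 2·297 + 238
297 = 1·238 + 59
238 = 4·59 + 2
59 = 29·2 + 1
2 = 2·1 + 0
gcd(88367, 15332) = 1.
Back-substituting:
1 = 59 − 29·2
1 = −29·238 + 117·59
1 = 117·297 − 146·238
1 = −146·832 + 409·297
1 = 409·3625 − 1782·832
1 = −1782·11707 + 5755·3625
1 = 5755·15332 − 7537·11707
1 = −7537·88367 + 43440·15332
So 1 = (-7537)·88367 + (43440)·15332.

1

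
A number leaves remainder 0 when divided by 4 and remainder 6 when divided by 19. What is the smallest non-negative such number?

Write x = 0 + 4·k. Then 4·k ≡ 6 − 0 ≡ 6 (mod 19).
Need 4⁻¹ mod 19. Extended Euclid on (19, 4):
19 = 4·4 + 3
4 = 1·3 + 1
3 = 3·1 + 0
Back-substitute:
1 = 4 − 3
1 = −19 + 5·4
4⁻¹ ≡ 5 (mod 19), so k ≡ 5·6 ≡ 11 (mod 19).
x = 0 + 4·11 = 44.

44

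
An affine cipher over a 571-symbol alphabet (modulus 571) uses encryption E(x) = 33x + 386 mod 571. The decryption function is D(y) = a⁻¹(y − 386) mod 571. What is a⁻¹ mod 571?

Apply the Euclidean algorithm to 571 and 33:
571 = 17×33 + 10
33 = 3×10 + 3
10 = 3×3 + 1
3 = 3×1 + 0
gcd = 1, so the inverse exists. Back-substitute:
1 = 10 − 3·3
1 = −3·33 + 10·10
1 = 10·571 − 173·33
So 33·(-173) ≡ 1 (mod 571), and -173 ≡ 398 (mod 571).

398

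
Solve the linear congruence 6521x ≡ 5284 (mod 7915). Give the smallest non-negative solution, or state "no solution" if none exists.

564

First find gcd(6521, 7915):
7915 = 1·6521 + 1394
6521 = 4·1394 + 945
1394 = 1·945 + 449
945 = 2·449 + 47
449 = 9·47 + 26
47 = 1·26 + 21
26 = 1·21 + 5
21 = 4·5 + 1
5 = 5·1 + 0
gcd = 1, so a unique solution mod 7915 exists.
Back-substitute for the Bézout coefficients:
1 = 21 − 4·5
1 = −4·26 + 5·21
1 = 5·47 − 9·26
1 = −9·449 + 86·47
1 = 86·945 − 181·449
1 = −181·1394 + 267·945
1 = 267·6521 − 1249·1394
1 = −1249·7915 + 1516·6521
So 6521·(1516) ≡ 1 (mod 7915), giving 6521⁻¹ ≡ 1516.
x ≡ 6521⁻¹·5284 ≡ 1516·5284 ≡ 564 (mod 7915).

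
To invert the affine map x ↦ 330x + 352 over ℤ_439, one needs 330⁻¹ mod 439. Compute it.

294

Extended Euclidean algorithm:
439 = 1·330 + 109
330 = 3·109 + 3
109 = 36·3 + 1
3 = 3·1 + 0
gcd = 1, so the inverse exists. Back-substitute:
1 = 109 − 36·3
1 = −36·330 + 109·109
1 = 109·439 − 145·330
Thus 330·(-145) ≡ 1 (mod 439); reducing, -145 mod 439 = 294.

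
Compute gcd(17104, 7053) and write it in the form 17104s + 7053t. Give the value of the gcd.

1

Apply Euclid's algorithm to 17104 and 7053:
17104 = 2*7053 + 2998
7053 = 2*2998 + 1057
2998 = 2*1057 + 884
1057 = 1*884 + 173
884 = 5*173 + 19
173 = 9*19 + 2
19 = 9*2 + 1
2 = 2*1 + 0
gcd(17104, 7053) = 1.
Back-substituting:
1 = 19 − 9·2
1 = −9·173 + 82·19
1 = 82·884 − 419·173
1 = −419·1057 + 501·884
1 = 501·2998 − 1421·1057
1 = −1421·7053 + 3343·2998
1 = 3343·17104 − 8107·7053
So 1 = (3343)·17104 + (-8107)·7053.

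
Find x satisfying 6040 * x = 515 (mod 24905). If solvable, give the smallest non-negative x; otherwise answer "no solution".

1769

First find gcd(6040, 24905):
24905 = 4*6040 + 745
6040 = 8*745 + 80
745 = 9*80 + 25
80 = 3*25 + 5
25 = 5*5 + 0
gcd = 5 and 5 | 515, so solutions exist. Divide through by 5: 1208x ≡ 103 (mod 4981).
Now find 1208⁻¹ mod 4981:
4981 = 4×1208 + 149
1208 = 8×149 + 16
149 = 9×16 + 5
16 = 3×5 + 1
5 = 5×1 + 0
Back-substitute:
1 = 16 − 3·5
1 = −3·149 + 28·16
1 = 28·1208 − 227·149
1 = −227·4981 + 936·1208
So 1208⁻¹ ≡ 936 (mod 4981).
Then x ≡ 936·103 ≡ 1769 (mod 4981); the smallest non-negative solution is x = 1769.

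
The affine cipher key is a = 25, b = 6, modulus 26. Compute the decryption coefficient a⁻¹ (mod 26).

gcd(26, 25) by repeated division:
26 = 1*25 + 1
25 = 25*1 + 0
Since gcd(25, 26) = 1, back-substitute to write 1 as a combination:
1 = 26 − 25
Thus 25·(-1) ≡ 1 (mod 26); reducing, -1 mod 26 = 25.

25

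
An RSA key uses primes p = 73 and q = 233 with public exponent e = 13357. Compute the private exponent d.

φ(n) = (p−1)(q−1) = 72·232 = 16704.
Need d with 13357·d ≡ 1 (mod 16704). Apply the extended Euclidean algorithm:
16704 = 1·13357 + 3347
13357 = 3·3347 + 3316
3347 = 1·3316 + 31
3316 = 106·31 + 30
31 = 1·30 + 1
30 = 30·1 + 0
Back-substitute:
1 = 31 − 30
1 = −3316 + 107·31
1 = 107·3347 − 108·3316
1 = −108·13357 + 431·3347
1 = 431·16704 − 539·13357
So 13357·(-539) ≡ 1 (mod 16704), hence d ≡ -539 ≡ 16165 (mod 16704).

16165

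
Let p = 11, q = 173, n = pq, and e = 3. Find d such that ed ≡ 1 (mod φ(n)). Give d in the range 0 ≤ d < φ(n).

1147

φ(n) = (p−1)(q−1) = 10·172 = 1720.
Need d with 3·d ≡ 1 (mod 1720). Apply the extended Euclidean algorithm:
1720 = 573·3 + 1
3 = 3·1 + 0
Back-substitute:
1 = 1720 − 573·3
So 3·(-573) ≡ 1 (mod 1720), hence d ≡ -573 ≡ 1147 (mod 1720).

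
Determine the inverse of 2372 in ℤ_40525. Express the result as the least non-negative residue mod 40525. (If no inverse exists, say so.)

1008

Extended Euclidean algorithm:
40525 = 17*2372 + 201
2372 = 11*201 + 161
201 = 1*161 + 40
161 = 4*40 + 1
40 = 40*1 + 0
gcd = 1, so the inverse exists. Back-substitute:
1 = 161 − 4·40
1 = −4·201 + 5·161
1 = 5·2372 − 59·201
1 = −59·40525 + 1008·2372
So 2372·1008 ≡ 1 (mod 40525).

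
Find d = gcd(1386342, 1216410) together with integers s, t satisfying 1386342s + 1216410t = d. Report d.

6

Euclidean algorithm:
1386342 = 1·1216410 + 169932
1216410 = 7·169932 + 26886
169932 = 6·26886 + 8616
26886 = 3·8616 + 1038
8616 = 8·1038 + 312
1038 = 3·312 + 102
312 = 3·102 + 6
102 = 17·6 + 0
gcd(1386342, 1216410) = 6.
Express as a combination:
6 = 312 − 3·102
6 = −3·1038 + 10·312
6 = 10·8616 − 83·1038
6 = −83·26886 + 259·8616
6 = 259·169932 − 1637·26886
6 = −1637·1216410 + 11718·169932
6 = 11718·1386342 − 13355·1216410
So 6 = (11718)·1386342 + (-13355)·1216410.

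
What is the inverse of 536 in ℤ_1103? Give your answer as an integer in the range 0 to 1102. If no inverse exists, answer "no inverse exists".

Apply the Euclidean algorithm to 1103 and 536:
1103 = 2×536 + 31
536 = 17×31 + 9
31 = 3×9 + 4
9 = 2×4 + 1
4 = 4×1 + 0
The gcd is 1. Working backward:
1 = 9 − 2·4
1 = −2·31 + 7·9
1 = 7·536 − 121·31
1 = −121·1103 + 249·536
So 536·249 ≡ 1 (mod 1103).

249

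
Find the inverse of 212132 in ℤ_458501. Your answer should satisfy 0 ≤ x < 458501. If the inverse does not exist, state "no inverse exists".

gcd(458501, 212132) by repeated division:
458501 = 2×212132 + 34237
212132 = 6×34237 + 6710
34237 = 5×6710 + 687
6710 = 9×687 + 527
687 = 1×527 + 160
527 = 3×160 + 47
160 = 3×47 + 19
47 = 2×19 + 9
19 = 2×9 + 1
9 = 9×1 + 0
The gcd is 1. Working backward:
1 = 19 − 2·9
1 = −2·47 + 5·19
1 = 5·160 − 17·47
1 = −17·527 + 56·160
1 = 56·687 − 73·527
1 = −73·6710 + 713·687
1 = 713·34237 − 3638·6710
1 = −3638·212132 + 22541·34237
1 = 22541·458501 − 48720·212132
Hence 212132⁻¹ ≡ -48720 ≡ 409781 (mod 458501).

409781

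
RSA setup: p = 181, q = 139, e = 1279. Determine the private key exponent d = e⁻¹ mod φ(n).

2719

φ(n) = (p−1)(q−1) = 180·138 = 24840.
Need d with 1279·d ≡ 1 (mod 24840). Apply the extended Euclidean algorithm:
24840 = 19·1279 + 539
1279 = 2·539 + 201
539 = 2·201 + 137
201 = 1·137 + 64
137 = 2·64 + 9
64 = 7·9 + 1
9 = 9·1 + 0
Back-substitute:
1 = 64 − 7·9
1 = −7·137 + 15·64
1 = 15·201 − 22·137
1 = −22·539 + 59·201
1 = 59·1279 − 140·539
1 = −140·24840 + 2719·1279
So 1279·2719 ≡ 1 (mod 24840), hence d = 2719.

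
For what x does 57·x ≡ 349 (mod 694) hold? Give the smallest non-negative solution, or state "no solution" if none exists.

67

First find gcd(57, 694):
694 = 12*57 + 10
57 = 5*10 + 7
10 = 1*7 + 3
7 = 2*3 + 1
3 = 3*1 + 0
gcd = 1, so a unique solution mod 694 exists.
Back-substitute for the Bézout coefficients:
1 = 7 − 2·3
1 = −2·10 + 3·7
1 = 3·57 − 17·10
1 = −17·694 + 207·57
So 57·(207) ≡ 1 (mod 694), giving 57⁻¹ ≡ 207.
x ≡ 57⁻¹·349 ≡ 207·349 ≡ 67 (mod 694).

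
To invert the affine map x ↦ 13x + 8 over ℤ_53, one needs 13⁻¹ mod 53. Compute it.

49

Apply the Euclidean algorithm to 53 and 13:
53 = 4·13 + 1
13 = 13·1 + 0
Since gcd(13, 53) = 1, back-substitute to write 1 as a combination:
1 = 53 − 4·13
Thus 13·(-4) ≡ 1 (mod 53); reducing, -4 mod 53 = 49.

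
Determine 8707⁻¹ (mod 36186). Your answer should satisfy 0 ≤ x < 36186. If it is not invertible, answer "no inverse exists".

Extended Euclidean algorithm:
36186 = 4*8707 + 1358
8707 = 6*1358 + 559
1358 = 2*559 + 240
559 = 2*240 + 79
240 = 3*79 + 3
79 = 26*3 + 1
3 = 3*1 + 0
Since gcd(8707, 36186) = 1, back-substitute to write 1 as a combination:
1 = 79 − 26·3
1 = −26·240 + 79·79
1 = 79·559 − 184·240
1 = −184·1358 + 447·559
1 = 447·8707 − 2866·1358
1 = −2866·36186 + 11911·8707
So 8707·11911 ≡ 1 (mod 36186).

11911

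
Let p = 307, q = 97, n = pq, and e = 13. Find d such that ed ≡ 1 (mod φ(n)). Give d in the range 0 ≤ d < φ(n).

φ(n) = (p−1)(q−1) = 306·96 = 29376.
Need d with 13·d ≡ 1 (mod 29376). Apply the extended Euclidean algorithm:
29376 = 2259*13 + 9
13 = 1*9 + 4
9 = 2*4 + 1
4 = 4*1 + 0
Back-substitute:
1 = 9 − 2·4
1 = −2·13 + 3·9
1 = 3·29376 − 6779·13
So 13·(-6779) ≡ 1 (mod 29376), hence d ≡ -6779 ≡ 22597 (mod 29376).

22597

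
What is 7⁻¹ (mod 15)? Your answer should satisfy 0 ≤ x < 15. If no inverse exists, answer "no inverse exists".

13

Apply the Euclidean algorithm to 15 and 7:
15 = 2*7 + 1
7 = 7*1 + 0
gcd = 1, so the inverse exists. Back-substitute:
1 = 15 − 2·7
So 7·(-2) ≡ 1 (mod 15), and -2 ≡ 13 (mod 15).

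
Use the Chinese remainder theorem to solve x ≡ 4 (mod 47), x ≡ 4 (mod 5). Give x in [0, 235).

Write x = 4 + 47·k. Then 47·k ≡ 4 − 4 ≡ 0 (mod 5).
Need 47⁻¹ mod 5. Extended Euclid on (5, 2):
5 = 2*2 + 1
2 = 2*1 + 0
Back-substitute:
1 = 5 − 2·2
47⁻¹ ≡ 3 (mod 5), so k ≡ 3·0 ≡ 0 (mod 5).
x = 4 + 47·0 = 4.

4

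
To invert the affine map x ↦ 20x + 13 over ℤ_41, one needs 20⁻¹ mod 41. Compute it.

Extended Euclidean algorithm:
41 = 2*20 + 1
20 = 20*1 + 0
Since gcd(20, 41) = 1, back-substitute to write 1 as a combination:
1 = 41 − 2·20
Hence 20⁻¹ ≡ -2 ≡ 39 (mod 41).

39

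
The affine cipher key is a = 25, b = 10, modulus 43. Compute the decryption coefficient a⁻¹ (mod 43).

31

gcd(43, 25) by repeated division:
43 = 1×25 + 18
25 = 1×18 + 7
18 = 2×7 + 4
7 = 1×4 + 3
4 = 1×3 + 1
3 = 3×1 + 0
The gcd is 1. Working backward:
1 = 4 − 3
1 = −7 + 2·4
1 = 2·18 − 5·7
1 = −5·25 + 7·18
1 = 7·43 − 12·25
So 25·(-12) ≡ 1 (mod 43), and -12 ≡ 31 (mod 43).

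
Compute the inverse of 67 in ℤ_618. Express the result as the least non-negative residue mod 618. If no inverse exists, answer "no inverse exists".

Apply the Euclidean algorithm to 618 and 67:
618 = 9×67 + 15
67 = 4×15 + 7
15 = 2×7 + 1
7 = 7×1 + 0
gcd = 1, so the inverse exists. Back-substitute:
1 = 15 − 2·7
1 = −2·67 + 9·15
1 = 9·618 − 83·67
Thus 67·(-83) ≡ 1 (mod 618); reducing, -83 mod 618 = 535.

535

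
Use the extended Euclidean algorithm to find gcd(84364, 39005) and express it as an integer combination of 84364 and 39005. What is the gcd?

Repeated division:
84364 = 2×39005 + 6354
39005 = 6×6354 + 881
6354 = 7×881 + 187
881 = 4×187 + 133
187 = 1×133 + 54
133 = 2×54 + 25
54 = 2×25 + 4
25 = 6×4 + 1
4 = 4×1 + 0
gcd(84364, 39005) = 1.
Back-substituting:
1 = 25 − 6·4
1 = −6·54 + 13·25
1 = 13·133 − 32·54
1 = −32·187 + 45·133
1 = 45·881 − 212·187
1 = −212·6354 + 1529·881
1 = 1529·39005 − 9386·6354
1 = −9386·84364 + 20301·39005
So 1 = (-9386)·84364 + (20301)·39005.

1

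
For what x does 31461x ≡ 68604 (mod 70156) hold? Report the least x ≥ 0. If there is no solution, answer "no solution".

First find gcd(31461, 70156):
70156 = 2*31461 + 7234
31461 = 4*7234 + 2525
7234 = 2*2525 + 2184
2525 = 1*2184 + 341
2184 = 6*341 + 138
341 = 2*138 + 65
138 = 2*65 + 8
65 = 8*8 + 1
8 = 8*1 + 0
gcd = 1, so a unique solution mod 70156 exists.
Back-substitute for the Bézout coefficients:
1 = 65 − 8·8
1 = −8·138 + 17·65
1 = 17·341 − 42·138
1 = −42·2184 + 269·341
1 = 269·2525 − 311·2184
1 = −311·7234 + 891·2525
1 = 891·31461 − 3875·7234
1 = −3875·70156 + 8641·31461
So 31461·(8641) ≡ 1 (mod 70156), giving 31461⁻¹ ≡ 8641.
x ≡ 31461⁻¹·68604 ≡ 8641·68604 ≡ 59120 (mod 70156).

59120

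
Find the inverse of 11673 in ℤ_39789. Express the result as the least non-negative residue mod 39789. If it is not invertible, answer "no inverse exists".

no inverse exists

Euclidean algorithm on 39789, 11673:
39789 = 3*11673 + 4770
11673 = 2*4770 + 2133
4770 = 2*2133 + 504
2133 = 4*504 + 117
504 = 4*117 + 36
117 = 3*36 + 9
36 = 4*9 + 0
Since gcd = 9 > 1, 11673 is not a unit mod 39789.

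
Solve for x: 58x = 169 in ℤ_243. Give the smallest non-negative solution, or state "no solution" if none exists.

First find gcd(58, 243):
243 = 4·58 + 11
58 = 5·11 + 3
11 = 3·3 + 2
3 = 1·2 + 1
2 = 2·1 + 0
gcd = 1, so a unique solution mod 243 exists.
Back-substitute for the Bézout coefficients:
1 = 3 − 2
1 = −11 + 4·3
1 = 4·58 − 21·11
1 = −21·243 + 88·58
So 58·(88) ≡ 1 (mod 243), giving 58⁻¹ ≡ 88.
x ≡ 58⁻¹·169 ≡ 88·169 ≡ 49 (mod 243).

49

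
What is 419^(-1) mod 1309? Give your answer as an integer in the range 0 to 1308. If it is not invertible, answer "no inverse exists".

Extended Euclidean algorithm:
1309 = 3·419 + 52
419 = 8·52 + 3
52 = 17·3 + 1
3 = 3·1 + 0
Since gcd(419, 1309) = 1, back-substitute to write 1 as a combination:
1 = 52 − 17·3
1 = −17·419 + 137·52
1 = 137·1309 − 428·419
So 419·(-428) ≡ 1 (mod 1309), and -428 ≡ 881 (mod 1309).

881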